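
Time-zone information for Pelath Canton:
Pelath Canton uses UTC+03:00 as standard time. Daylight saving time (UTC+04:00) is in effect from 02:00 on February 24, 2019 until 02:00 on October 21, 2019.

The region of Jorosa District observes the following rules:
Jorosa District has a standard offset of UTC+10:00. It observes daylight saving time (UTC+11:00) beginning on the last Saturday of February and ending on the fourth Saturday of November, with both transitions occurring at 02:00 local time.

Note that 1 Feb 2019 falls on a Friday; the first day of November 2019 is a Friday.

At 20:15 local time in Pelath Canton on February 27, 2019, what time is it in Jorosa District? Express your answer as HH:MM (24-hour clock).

03:15

Daylight saving runs 24 February – 21 October; February 27, 2019 is inside that window, so Pelath Canton is at UTC+04:00.
20:15 Pelath Canton − 4h = 16:15 UTC.
1 February 2019 is a Friday, so Saturdays fall on 2, 9, 16, 23; the last is February 23.
1 November 2019 is a Friday, so the first Saturday is November 2 and the fourth is November 23.
At the standard offset (UTC+10:00), 16:15 UTC + 10h = 02:15 Jorosa District standard time (rolling into the next day, 28 February 2019).
The standard-time date in Jorosa District, February 28, 2019, falls between 23 February and 23 November, so daylight saving is in effect and Jorosa District is at UTC+11:00.
16:15 UTC + 11h = 03:15 Jorosa District (rolling into the next day, 28 February 2019).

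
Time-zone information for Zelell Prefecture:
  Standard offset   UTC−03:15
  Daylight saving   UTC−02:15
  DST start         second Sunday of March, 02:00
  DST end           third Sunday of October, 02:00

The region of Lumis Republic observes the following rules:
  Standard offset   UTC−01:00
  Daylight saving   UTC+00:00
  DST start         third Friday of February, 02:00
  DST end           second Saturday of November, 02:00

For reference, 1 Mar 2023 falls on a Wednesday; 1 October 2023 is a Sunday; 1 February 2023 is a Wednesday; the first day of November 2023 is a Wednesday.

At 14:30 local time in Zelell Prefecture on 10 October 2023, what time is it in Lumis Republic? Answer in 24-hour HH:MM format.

1 March 2023 is a Wednesday, so the first Sunday is March 5 and the second is March 12.
1 October 2023 is a Sunday, so the first Sunday is October 1 and the third is October 15.
Daylight saving runs 12 March – 15 October; 10 October 2023 is inside that window, so Zelell Prefecture is at UTC−02:15.
14:30 Zelell Prefecture + 2h15m = 16:45 UTC.
1 February 2023 is a Wednesday, so the first Friday is February 3 and the third is February 17.
1 November 2023 is a Wednesday, so the first Saturday is November 4 and the second is November 11.
At the standard offset (UTC−01:00), 16:45 UTC − 1h = 15:45 Lumis Republic standard time.
Daylight saving runs 17 February – 11 November; the standard-time date in Lumis Republic, 10 October 2023, is inside that window, so Lumis Republic is at UTC+00:00.
16:45 UTC + 0h = 16:45 Lumis Republic.

16:45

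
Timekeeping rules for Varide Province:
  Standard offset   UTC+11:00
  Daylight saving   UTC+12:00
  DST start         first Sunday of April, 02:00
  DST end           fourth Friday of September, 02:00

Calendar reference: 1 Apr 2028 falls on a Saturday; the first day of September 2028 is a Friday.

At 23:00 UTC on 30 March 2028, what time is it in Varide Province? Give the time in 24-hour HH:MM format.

10:00

1 April 2028 is a Saturday, so the first Sunday is April 2.
1 September 2028 is a Friday, so the first Friday is September 1 and the fourth is September 22.
At the standard offset (UTC+11:00), 23:00 UTC + 11h = 10:00 Varide Province standard time (rolling into the next day, 31 March 2028).
The standard-time date in Varide Province, 31 March 2028, is outside the daylight-saving period (2 April – 22 September), so Varide Province is on standard time, UTC+11:00.
23:00 UTC + 11h = 10:00 local (rolling into the next day, 31 March 2028).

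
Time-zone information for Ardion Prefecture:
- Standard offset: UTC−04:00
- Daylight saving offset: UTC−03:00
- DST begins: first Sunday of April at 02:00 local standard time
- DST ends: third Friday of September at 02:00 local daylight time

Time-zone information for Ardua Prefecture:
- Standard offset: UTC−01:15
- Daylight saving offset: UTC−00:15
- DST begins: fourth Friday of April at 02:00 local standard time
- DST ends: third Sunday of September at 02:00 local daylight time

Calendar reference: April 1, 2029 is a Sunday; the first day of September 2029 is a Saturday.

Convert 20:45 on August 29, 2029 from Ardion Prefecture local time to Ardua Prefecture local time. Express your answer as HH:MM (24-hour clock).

23:30

1 April 2029 is a Sunday, so the first Sunday is April 1.
1 September 2029 is a Saturday, so the first Friday is September 7 and the third is September 21.
August 29, 2029 lies within the daylight-saving period (1 April – 21 September), so Ardion Prefecture is on daylight time, UTC−03:00.
20:45 Ardion Prefecture + 3h = 23:45 UTC.
1 April 2029 is a Sunday, so the first Friday is April 6 and the fourth is April 27.
1 September 2029 is a Saturday, so the first Sunday is September 2 and the third is September 16.
At the standard offset (UTC−01:15), 23:45 UTC − 1h15m = 22:30 Ardua Prefecture standard time.
Daylight saving runs 27 April – 16 September; the standard-time date in Ardua Prefecture, August 29, 2029, is inside that window, so Ardua Prefecture is at UTC−00:15.
23:45 UTC − 0h15m = 23:30 Ardua Prefecture.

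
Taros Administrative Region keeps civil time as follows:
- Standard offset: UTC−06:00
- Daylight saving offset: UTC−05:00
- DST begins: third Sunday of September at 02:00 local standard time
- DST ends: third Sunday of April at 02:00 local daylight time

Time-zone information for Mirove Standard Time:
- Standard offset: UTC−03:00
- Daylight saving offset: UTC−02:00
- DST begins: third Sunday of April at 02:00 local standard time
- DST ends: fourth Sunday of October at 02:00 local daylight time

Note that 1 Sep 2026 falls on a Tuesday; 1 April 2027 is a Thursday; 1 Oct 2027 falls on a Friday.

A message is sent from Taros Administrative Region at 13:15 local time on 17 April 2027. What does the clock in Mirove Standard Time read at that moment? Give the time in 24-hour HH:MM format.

15:15

1 September 2026 is a Tuesday, so the first Sunday is September 6 and the third is September 20.
1 April 2027 is a Thursday, so the first Sunday is April 4 and the third is April 18.
17 April 2027 lies within the daylight-saving period (20 September 2026 – 18 April 2027), so Taros Administrative Region is on daylight time, UTC−05:00.
13:15 Taros Administrative Region + 5h = 18:15 UTC.
1 April 2027 is a Thursday, so the first Sunday is April 4 and the third is April 18.
1 October 2027 is a Friday, so the first Sunday is October 3 and the fourth is October 24.
At the standard offset (UTC−03:00), 18:15 UTC − 3h = 15:15 Mirove Standard Time standard time.
The standard-time date in Mirove Standard Time, 17 April 2027, is outside the daylight-saving period (18 April – 24 October), so Mirove Standard Time is on standard time, UTC−03:00.
18:15 UTC − 3h = 15:15 Mirove Standard Time.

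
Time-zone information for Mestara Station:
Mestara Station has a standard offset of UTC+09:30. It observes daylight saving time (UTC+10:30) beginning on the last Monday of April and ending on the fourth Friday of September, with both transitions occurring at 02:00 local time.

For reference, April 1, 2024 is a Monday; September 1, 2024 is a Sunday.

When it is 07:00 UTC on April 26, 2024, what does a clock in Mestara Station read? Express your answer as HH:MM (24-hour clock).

1 April 2024 is a Monday, so Mondays fall on 1, 8, 15, 22, 29; the last is April 29.
1 September 2024 is a Sunday, so the first Friday is September 6 and the fourth is September 27.
At the standard offset (UTC+09:30), 07:00 UTC + 9h30m = 16:30 Mestara Station standard time.
Daylight saving runs 29 April – 27 September; the standard-time date in Mestara Station, April 26, 2024, is outside that window, so Mestara Station is on standard time at UTC+09:30.
07:00 UTC + 9h30m = 16:30 local.

16:30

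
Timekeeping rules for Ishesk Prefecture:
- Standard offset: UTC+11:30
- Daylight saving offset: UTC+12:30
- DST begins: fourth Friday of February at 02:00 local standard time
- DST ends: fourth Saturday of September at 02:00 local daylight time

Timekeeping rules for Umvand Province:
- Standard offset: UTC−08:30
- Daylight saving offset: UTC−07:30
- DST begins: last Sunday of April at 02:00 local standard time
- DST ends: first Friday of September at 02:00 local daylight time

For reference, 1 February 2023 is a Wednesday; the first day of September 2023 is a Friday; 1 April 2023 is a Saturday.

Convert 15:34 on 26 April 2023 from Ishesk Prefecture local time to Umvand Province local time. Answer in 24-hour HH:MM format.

18:34

1 February 2023 is a Wednesday, so the first Friday is February 3 and the fourth is February 24.
1 September 2023 is a Friday, so the first Saturday is September 2 and the fourth is September 23.
26 April 2023 falls between 24 February and 23 September, so daylight saving is in effect and Ishesk Prefecture is at UTC+12:30.
15:34 Ishesk Prefecture − 12h30m = 03:04 UTC.
1 April 2023 is a Saturday, so Sundays fall on 2, 9, 16, 23, 30; the last is April 30.
1 September 2023 is a Friday, so the first Friday is September 1.
At the standard offset (UTC−08:30), 03:04 UTC − 8h30m = 18:34 Umvand Province standard time (rolling into the previous day, 25 April 2023).
The standard-time date in Umvand Province, 25 April 2023, does not fall between 30 April and 1 September, so daylight saving is not in effect and Umvand Province is at UTC−08:30.
03:04 UTC − 8h30m = 18:34 Umvand Province (rolling into the previous day, 25 April 2023).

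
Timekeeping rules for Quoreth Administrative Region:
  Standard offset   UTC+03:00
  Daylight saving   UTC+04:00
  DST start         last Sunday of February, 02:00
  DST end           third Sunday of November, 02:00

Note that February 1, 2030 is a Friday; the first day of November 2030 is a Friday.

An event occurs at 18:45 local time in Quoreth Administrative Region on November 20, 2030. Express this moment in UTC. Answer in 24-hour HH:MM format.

15:45

1 February 2030 is a Friday, so Sundays fall on 3, 10, 17, 24; the last is February 24.
1 November 2030 is a Friday, so the first Sunday is November 3 and the third is November 17.
November 20, 2030 is outside the daylight-saving period (24 February – 17 November), so Quoreth Administrative Region is on standard time, UTC+03:00.
18:45 local − 3h = 15:45 UTC.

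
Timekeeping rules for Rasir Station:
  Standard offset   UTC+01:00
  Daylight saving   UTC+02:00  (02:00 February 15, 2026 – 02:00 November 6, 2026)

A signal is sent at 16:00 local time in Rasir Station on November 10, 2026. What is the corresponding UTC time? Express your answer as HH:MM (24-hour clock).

15:00

November 10, 2026 is outside the daylight-saving period (15 February – 6 November), so Rasir Station is on standard time, UTC+01:00.
16:00 local − 1h = 15:00 UTC.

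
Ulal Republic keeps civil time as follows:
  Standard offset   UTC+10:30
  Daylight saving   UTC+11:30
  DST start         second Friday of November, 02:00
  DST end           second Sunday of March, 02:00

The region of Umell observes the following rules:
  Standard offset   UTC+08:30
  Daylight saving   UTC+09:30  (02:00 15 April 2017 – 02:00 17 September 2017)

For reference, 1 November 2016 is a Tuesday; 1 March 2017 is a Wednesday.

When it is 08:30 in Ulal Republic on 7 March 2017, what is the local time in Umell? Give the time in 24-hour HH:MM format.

05:30

1 November 2016 is a Tuesday, so the first Friday is November 4 and the second is November 11.
1 March 2017 is a Wednesday, so the first Sunday is March 5 and the second is March 12.
Daylight saving runs 11 November 2016 – 12 March 2017; 7 March 2017 is inside that window, so Ulal Republic is at UTC+11:30.
08:30 Ulal Republic − 11h30m = 21:00 UTC (rolling into the previous day, 6 March 2017).
At the standard offset (UTC+08:30), 21:00 UTC + 8h30m = 05:30 Umell standard time (rolling into the next day, 7 March 2017).
Daylight saving runs 15 April – 17 September; the standard-time date in Umell, 7 March 2017, is outside that window, so Umell is on standard time at UTC+08:30.
21:00 UTC + 8h30m = 05:30 Umell (rolling into the next day, 7 March 2017).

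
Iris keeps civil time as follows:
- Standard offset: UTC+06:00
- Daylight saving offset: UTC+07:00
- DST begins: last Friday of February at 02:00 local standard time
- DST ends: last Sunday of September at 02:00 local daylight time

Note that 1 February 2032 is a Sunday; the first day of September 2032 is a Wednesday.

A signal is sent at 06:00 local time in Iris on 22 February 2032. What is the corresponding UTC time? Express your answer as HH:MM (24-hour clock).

00:00

1 February 2032 is a Sunday, so Fridays fall on 6, 13, 20, 27; the last is February 27.
1 September 2032 is a Wednesday, so Sundays fall on 5, 12, 19, 26; the last is September 26.
22 February 2032 is outside the daylight-saving period (27 February – 26 September), so Iris is on standard time, UTC+06:00.
06:00 local − 6h = 00:00 UTC.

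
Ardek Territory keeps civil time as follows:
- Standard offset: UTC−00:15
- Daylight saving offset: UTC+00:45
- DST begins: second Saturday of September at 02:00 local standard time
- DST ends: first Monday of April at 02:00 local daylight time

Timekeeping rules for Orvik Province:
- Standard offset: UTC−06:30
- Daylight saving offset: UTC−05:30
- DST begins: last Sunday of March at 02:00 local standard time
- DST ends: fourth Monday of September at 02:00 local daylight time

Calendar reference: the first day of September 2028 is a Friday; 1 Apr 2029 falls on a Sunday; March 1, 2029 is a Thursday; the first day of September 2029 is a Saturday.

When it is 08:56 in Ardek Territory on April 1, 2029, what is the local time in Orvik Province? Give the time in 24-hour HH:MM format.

02:41

1 September 2028 is a Friday, so the first Saturday is September 2 and the second is September 9.
1 April 2029 is a Sunday, so the first Monday is April 2.
April 1, 2029 lies within the daylight-saving period (9 September 2028 – 2 April 2029), so Ardek Territory is on daylight time, UTC+00:45.
08:56 Ardek Territory − 0h45m = 08:11 UTC.
1 March 2029 is a Thursday, so Sundays fall on 4, 11, 18, 25; the last is March 25.
1 September 2029 is a Saturday, so the first Monday is September 3 and the fourth is September 24.
At the standard offset (UTC−06:30), 08:11 UTC − 6h30m = 01:41 Orvik Province standard time.
Daylight saving runs 25 March – 24 September; the standard-time date in Orvik Province, April 1, 2029, is inside that window, so Orvik Province is at UTC−05:30.
08:11 UTC − 5h30m = 02:41 Orvik Province.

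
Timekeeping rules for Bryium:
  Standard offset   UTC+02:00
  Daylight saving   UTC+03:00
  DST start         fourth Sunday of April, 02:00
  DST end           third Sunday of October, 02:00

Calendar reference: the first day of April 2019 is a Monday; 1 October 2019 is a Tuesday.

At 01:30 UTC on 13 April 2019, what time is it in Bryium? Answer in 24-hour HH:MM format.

03:30

1 April 2019 is a Monday, so the first Sunday is April 7 and the fourth is April 28.
1 October 2019 is a Tuesday, so the first Sunday is October 6 and the third is October 20.
At the standard offset (UTC+02:00), 01:30 UTC + 2h = 03:30 Bryium standard time.
The standard-time date in Bryium, 13 April 2019, is outside the daylight-saving period (28 April – 20 October), so Bryium is on standard time, UTC+02:00.
01:30 UTC + 2h = 03:30 local.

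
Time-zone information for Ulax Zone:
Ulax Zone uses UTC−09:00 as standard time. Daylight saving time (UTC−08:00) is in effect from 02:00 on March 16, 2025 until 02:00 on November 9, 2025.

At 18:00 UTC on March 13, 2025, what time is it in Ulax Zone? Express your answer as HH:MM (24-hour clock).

At the standard offset (UTC−09:00), 18:00 UTC − 9h = 09:00 Ulax Zone standard time.
Daylight saving runs 16 March – 9 November; the standard-time date in Ulax Zone, March 13, 2025, is outside that window, so Ulax Zone is on standard time at UTC−09:00.
18:00 UTC − 9h = 09:00 local.

09:00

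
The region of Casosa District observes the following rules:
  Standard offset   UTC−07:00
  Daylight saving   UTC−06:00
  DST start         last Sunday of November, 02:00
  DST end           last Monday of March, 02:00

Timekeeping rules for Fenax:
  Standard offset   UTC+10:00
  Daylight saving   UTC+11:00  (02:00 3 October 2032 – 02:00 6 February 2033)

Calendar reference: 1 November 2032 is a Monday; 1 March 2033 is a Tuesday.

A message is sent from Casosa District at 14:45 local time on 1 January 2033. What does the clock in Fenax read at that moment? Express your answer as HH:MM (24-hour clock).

1 November 2032 is a Monday, so Sundays fall on 7, 14, 21, 28; the last is November 28.
1 March 2033 is a Tuesday, so Mondays fall on 7, 14, 21, 28; the last is March 28.
1 January 2033 lies within the daylight-saving period (28 November 2032 – 28 March 2033), so Casosa District is on daylight time, UTC−06:00.
14:45 Casosa District + 6h = 20:45 UTC.
At the standard offset (UTC+10:00), 20:45 UTC + 10h = 06:45 Fenax standard time (rolling into the next day, 2 January 2033).
Daylight saving runs 3 October 2032 – 6 February 2033; the standard-time date in Fenax, 2 January 2033, is inside that window, so Fenax is at UTC+11:00.
20:45 UTC + 11h = 07:45 Fenax (rolling into the next day, 2 January 2033).

07:45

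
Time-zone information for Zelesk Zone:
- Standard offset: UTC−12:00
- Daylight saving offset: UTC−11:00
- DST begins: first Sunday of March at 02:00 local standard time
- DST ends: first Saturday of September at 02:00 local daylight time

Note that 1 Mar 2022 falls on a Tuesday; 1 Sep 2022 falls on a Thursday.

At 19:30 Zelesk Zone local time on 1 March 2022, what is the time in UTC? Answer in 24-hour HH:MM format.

1 March 2022 is a Tuesday, so the first Sunday is March 6.
1 September 2022 is a Thursday, so the first Saturday is September 3.
1 March 2022 is outside the daylight-saving period (6 March – 3 September), so Zelesk Zone is on standard time, UTC−12:00.
19:30 local + 12h = 07:30 UTC (rolling into the next day, 2 March 2022).

07:30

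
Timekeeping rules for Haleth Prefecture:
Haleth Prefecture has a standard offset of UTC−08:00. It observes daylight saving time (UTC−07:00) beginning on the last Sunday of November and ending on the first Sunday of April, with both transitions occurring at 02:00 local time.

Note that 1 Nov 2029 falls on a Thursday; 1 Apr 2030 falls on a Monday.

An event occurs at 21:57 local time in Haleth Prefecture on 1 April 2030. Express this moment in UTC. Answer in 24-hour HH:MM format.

1 November 2029 is a Thursday, so Sundays fall on 4, 11, 18, 25; the last is November 25.
1 April 2030 is a Monday, so the first Sunday is April 7.
1 April 2030 falls between 25 November 2029 and 7 April 2030, so daylight saving is in effect and Haleth Prefecture is at UTC−07:00.
21:57 local + 7h = 04:57 UTC (rolling into the next day, 2 April 2030).

04:57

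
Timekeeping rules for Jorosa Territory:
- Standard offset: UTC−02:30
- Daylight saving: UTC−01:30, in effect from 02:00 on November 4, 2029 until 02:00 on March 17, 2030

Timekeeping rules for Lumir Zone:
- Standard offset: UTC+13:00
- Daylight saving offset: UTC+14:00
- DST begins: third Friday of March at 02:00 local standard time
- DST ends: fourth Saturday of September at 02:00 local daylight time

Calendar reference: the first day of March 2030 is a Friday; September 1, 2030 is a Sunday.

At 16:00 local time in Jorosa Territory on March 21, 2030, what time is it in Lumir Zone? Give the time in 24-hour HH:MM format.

March 21, 2030 does not fall between 4 November 2029 and 17 March 2030, so daylight saving is not in effect and Jorosa Territory is at UTC−02:30.
16:00 Jorosa Territory + 2h30m = 18:30 UTC.
1 March 2030 is a Friday, so the first Friday is March 1 and the third is March 15.
1 September 2030 is a Sunday, so the first Saturday is September 7 and the fourth is September 28.
At the standard offset (UTC+13:00), 18:30 UTC + 13h = 07:30 Lumir Zone standard time (rolling into the next day, 22 March 2030).
Daylight saving runs 15 March – 28 September; the standard-time date in Lumir Zone, March 22, 2030, is inside that window, so Lumir Zone is at UTC+14:00.
18:30 UTC + 14h = 08:30 Lumir Zone (rolling into the next day, 22 March 2030).

08:30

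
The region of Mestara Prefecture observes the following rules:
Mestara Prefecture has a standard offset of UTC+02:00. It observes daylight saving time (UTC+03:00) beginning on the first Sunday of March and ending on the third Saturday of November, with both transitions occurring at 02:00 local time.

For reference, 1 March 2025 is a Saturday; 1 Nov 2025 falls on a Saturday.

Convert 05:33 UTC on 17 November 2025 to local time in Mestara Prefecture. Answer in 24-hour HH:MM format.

1 March 2025 is a Saturday, so the first Sunday is March 2.
1 November 2025 is a Saturday, so the first Saturday is November 1 and the third is November 15.
At the standard offset (UTC+02:00), 05:33 UTC + 2h = 07:33 Mestara Prefecture standard time.
The standard-time date in Mestara Prefecture, 17 November 2025, does not fall between 2 March and 15 November, so daylight saving is not in effect and Mestara Prefecture is at UTC+02:00.
05:33 UTC + 2h = 07:33 local.

07:33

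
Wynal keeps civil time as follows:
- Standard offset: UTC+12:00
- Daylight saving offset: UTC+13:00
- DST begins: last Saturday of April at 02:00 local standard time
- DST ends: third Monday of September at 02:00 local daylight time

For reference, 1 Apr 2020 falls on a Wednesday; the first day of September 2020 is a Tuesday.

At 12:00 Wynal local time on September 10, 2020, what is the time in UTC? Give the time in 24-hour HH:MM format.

23:00

1 April 2020 is a Wednesday, so Saturdays fall on 4, 11, 18, 25; the last is April 25.
1 September 2020 is a Tuesday, so the first Monday is September 7 and the third is September 21.
Daylight saving runs 25 April – 21 September; September 10, 2020 is inside that window, so Wynal is at UTC+13:00.
12:00 local − 13h = 23:00 UTC (rolling into the previous day, 9 September 2020).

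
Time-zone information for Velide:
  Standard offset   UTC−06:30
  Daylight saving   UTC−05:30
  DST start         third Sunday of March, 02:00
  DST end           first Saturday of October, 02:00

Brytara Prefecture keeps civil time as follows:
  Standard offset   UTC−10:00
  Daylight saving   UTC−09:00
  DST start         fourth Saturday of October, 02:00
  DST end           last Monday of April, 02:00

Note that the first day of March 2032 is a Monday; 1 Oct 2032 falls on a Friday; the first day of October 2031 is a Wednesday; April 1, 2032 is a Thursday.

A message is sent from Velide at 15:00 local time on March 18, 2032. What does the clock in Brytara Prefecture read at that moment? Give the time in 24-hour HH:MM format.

1 March 2032 is a Monday, so the first Sunday is March 7 and the third is March 21.
1 October 2032 is a Friday, so the first Saturday is October 2.
March 18, 2032 is outside the daylight-saving period (21 March – 2 October), so Velide is on standard time, UTC−06:30.
15:00 Velide + 6h30m = 21:30 UTC.
1 October 2031 is a Wednesday, so the first Saturday is October 4 and the fourth is October 25.
1 April 2032 is a Thursday, so Mondays fall on 5, 12, 19, 26; the last is April 26.
At the standard offset (UTC−10:00), 21:30 UTC − 10h = 11:30 Brytara Prefecture standard time.
The standard-time date in Brytara Prefecture, March 18, 2032, lies within the daylight-saving period (25 October 2031 – 26 April 2032), so Brytara Prefecture is on daylight time, UTC−09:00.
21:30 UTC − 9h = 12:30 Brytara Prefecture.

12:30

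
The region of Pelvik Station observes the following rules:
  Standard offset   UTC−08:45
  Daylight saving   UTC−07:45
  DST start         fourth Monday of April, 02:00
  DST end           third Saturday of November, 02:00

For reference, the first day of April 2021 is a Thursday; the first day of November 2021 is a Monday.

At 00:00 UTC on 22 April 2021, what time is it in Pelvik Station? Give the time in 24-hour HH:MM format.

15:15

1 April 2021 is a Thursday, so the first Monday is April 5 and the fourth is April 26.
1 November 2021 is a Monday, so the first Saturday is November 6 and the third is November 20.
At the standard offset (UTC−08:45), 00:00 UTC − 8h45m = 15:15 Pelvik Station standard time (rolling into the previous day, 21 April 2021).
The standard-time date in Pelvik Station, 21 April 2021, is outside the daylight-saving period (26 April – 20 November), so Pelvik Station is on standard time, UTC−08:45.
00:00 UTC − 8h45m = 15:15 local (rolling into the previous day, 21 April 2021).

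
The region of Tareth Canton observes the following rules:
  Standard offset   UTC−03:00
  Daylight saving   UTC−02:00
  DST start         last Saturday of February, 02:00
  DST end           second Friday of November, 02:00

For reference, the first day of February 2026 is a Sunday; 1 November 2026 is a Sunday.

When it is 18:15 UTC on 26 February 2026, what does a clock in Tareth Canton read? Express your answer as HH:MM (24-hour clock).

1 February 2026 is a Sunday, so Saturdays fall on 7, 14, 21, 28; the last is February 28.
1 November 2026 is a Sunday, so the first Friday is November 6 and the second is November 13.
At the standard offset (UTC−03:00), 18:15 UTC − 3h = 15:15 Tareth Canton standard time.
The standard-time date in Tareth Canton, 26 February 2026, is outside the daylight-saving period (28 February – 13 November), so Tareth Canton is on standard time, UTC−03:00.
18:15 UTC − 3h = 15:15 local.

15:15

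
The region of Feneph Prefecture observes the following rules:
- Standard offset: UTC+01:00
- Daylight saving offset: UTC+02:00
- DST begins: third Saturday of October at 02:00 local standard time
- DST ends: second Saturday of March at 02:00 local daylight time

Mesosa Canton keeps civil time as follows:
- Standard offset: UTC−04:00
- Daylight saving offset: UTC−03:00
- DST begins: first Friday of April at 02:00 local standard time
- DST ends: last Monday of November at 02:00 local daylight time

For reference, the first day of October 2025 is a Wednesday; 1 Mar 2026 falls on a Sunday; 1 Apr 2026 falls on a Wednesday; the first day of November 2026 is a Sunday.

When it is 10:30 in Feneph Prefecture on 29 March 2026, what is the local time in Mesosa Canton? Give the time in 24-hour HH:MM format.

1 October 2025 is a Wednesday, so the first Saturday is October 4 and the third is October 18.
1 March 2026 is a Sunday, so the first Saturday is March 7 and the second is March 14.
29 March 2026 does not fall between 18 October 2025 and 14 March 2026, so daylight saving is not in effect and Feneph Prefecture is at UTC+01:00.
10:30 Feneph Prefecture − 1h = 09:30 UTC.
1 April 2026 is a Wednesday, so the first Friday is April 3.
1 November 2026 is a Sunday, so Mondays fall on 2, 9, 16, 23, 30; the last is November 30.
At the standard offset (UTC−04:00), 09:30 UTC − 4h = 05:30 Mesosa Canton standard time.
The standard-time date in Mesosa Canton, 29 March 2026, is outside the daylight-saving period (3 April – 30 November), so Mesosa Canton is on standard time, UTC−04:00.
09:30 UTC − 4h = 05:30 Mesosa Canton.

05:30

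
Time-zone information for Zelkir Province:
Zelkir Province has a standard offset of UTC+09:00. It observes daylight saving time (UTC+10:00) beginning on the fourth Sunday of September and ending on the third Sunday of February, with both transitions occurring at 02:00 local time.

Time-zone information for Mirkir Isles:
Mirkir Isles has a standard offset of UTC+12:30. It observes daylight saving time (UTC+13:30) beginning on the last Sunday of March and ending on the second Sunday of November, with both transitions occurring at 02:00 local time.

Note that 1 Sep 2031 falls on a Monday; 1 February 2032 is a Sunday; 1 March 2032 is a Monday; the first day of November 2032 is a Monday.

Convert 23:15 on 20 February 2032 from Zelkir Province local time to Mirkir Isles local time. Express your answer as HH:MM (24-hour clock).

1 September 2031 is a Monday, so the first Sunday is September 7 and the fourth is September 28.
1 February 2032 is a Sunday, so the first Sunday is February 1 and the third is February 15.
20 February 2032 does not fall between 28 September 2031 and 15 February 2032, so daylight saving is not in effect and Zelkir Province is at UTC+09:00.
23:15 Zelkir Province − 9h = 14:15 UTC.
1 March 2032 is a Monday, so Sundays fall on 7, 14, 21, 28; the last is March 28.
1 November 2032 is a Monday, so the first Sunday is November 7 and the second is November 14.
At the standard offset (UTC+12:30), 14:15 UTC + 12h30m = 02:45 Mirkir Isles standard time (rolling into the next day, 21 February 2032).
Daylight saving runs 28 March – 14 November; the standard-time date in Mirkir Isles, 21 February 2032, is outside that window, so Mirkir Isles is on standard time at UTC+12:30.
14:15 UTC + 12h30m = 02:45 Mirkir Isles (rolling into the next day, 21 February 2032).

02:45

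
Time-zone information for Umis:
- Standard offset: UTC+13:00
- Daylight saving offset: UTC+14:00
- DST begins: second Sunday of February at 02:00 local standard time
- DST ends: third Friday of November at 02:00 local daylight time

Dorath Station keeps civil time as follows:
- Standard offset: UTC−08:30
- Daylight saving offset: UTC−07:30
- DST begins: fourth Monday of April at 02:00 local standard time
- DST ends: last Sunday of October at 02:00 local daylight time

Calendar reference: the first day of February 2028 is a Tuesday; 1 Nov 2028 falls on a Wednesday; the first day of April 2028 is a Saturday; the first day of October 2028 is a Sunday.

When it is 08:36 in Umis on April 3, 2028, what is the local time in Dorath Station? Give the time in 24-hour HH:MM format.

10:06

1 February 2028 is a Tuesday, so the first Sunday is February 6 and the second is February 13.
1 November 2028 is a Wednesday, so the first Friday is November 3 and the third is November 17.
April 3, 2028 lies within the daylight-saving period (13 February – 17 November), so Umis is on daylight time, UTC+14:00.
08:36 Umis − 14h = 18:36 UTC (rolling into the previous day, 2 April 2028).
1 April 2028 is a Saturday, so the first Monday is April 3 and the fourth is April 24.
1 October 2028 is a Sunday, so Sundays fall on 1, 8, 15, 22, 29; the last is October 29.
At the standard offset (UTC−08:30), 18:36 UTC − 8h30m = 10:06 Dorath Station standard time.
The standard-time date in Dorath Station, April 2, 2028, is outside the daylight-saving period (24 April – 29 October), so Dorath Station is on standard time, UTC−08:30.
18:36 UTC − 8h30m = 10:06 Dorath Station.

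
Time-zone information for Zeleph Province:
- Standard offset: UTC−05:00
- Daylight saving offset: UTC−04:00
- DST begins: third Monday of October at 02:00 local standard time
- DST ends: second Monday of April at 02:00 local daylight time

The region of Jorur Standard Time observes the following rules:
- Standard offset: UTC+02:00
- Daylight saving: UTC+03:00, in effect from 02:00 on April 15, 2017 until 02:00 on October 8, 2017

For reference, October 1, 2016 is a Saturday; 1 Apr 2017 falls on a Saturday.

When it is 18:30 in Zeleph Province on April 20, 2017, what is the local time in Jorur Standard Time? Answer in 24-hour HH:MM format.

02:30

1 October 2016 is a Saturday, so the first Monday is October 3 and the third is October 17.
1 April 2017 is a Saturday, so the first Monday is April 3 and the second is April 10.
Daylight saving runs 17 October 2016 – 10 April 2017; April 20, 2017 is outside that window, so Zeleph Province is on standard time at UTC−05:00.
18:30 Zeleph Province + 5h = 23:30 UTC.
At the standard offset (UTC+02:00), 23:30 UTC + 2h = 01:30 Jorur Standard Time standard time (rolling into the next day, 21 April 2017).
The standard-time date in Jorur Standard Time, April 21, 2017, lies within the daylight-saving period (15 April – 8 October), so Jorur Standard Time is on daylight time, UTC+03:00.
23:30 UTC + 3h = 02:30 Jorur Standard Time (rolling into the next day, 21 April 2017).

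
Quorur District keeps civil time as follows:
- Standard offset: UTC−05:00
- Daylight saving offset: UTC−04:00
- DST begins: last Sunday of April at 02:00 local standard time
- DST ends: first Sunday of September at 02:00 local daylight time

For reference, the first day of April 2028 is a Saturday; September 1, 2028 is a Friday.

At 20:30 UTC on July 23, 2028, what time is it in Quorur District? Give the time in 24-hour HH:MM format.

16:30

1 April 2028 is a Saturday, so Sundays fall on 2, 9, 16, 23, 30; the last is April 30.
1 September 2028 is a Friday, so the first Sunday is September 3.
At the standard offset (UTC−05:00), 20:30 UTC − 5h = 15:30 Quorur District standard time.
The standard-time date in Quorur District, July 23, 2028, falls between 30 April and 3 September, so daylight saving is in effect and Quorur District is at UTC−04:00.
20:30 UTC − 4h = 16:30 local.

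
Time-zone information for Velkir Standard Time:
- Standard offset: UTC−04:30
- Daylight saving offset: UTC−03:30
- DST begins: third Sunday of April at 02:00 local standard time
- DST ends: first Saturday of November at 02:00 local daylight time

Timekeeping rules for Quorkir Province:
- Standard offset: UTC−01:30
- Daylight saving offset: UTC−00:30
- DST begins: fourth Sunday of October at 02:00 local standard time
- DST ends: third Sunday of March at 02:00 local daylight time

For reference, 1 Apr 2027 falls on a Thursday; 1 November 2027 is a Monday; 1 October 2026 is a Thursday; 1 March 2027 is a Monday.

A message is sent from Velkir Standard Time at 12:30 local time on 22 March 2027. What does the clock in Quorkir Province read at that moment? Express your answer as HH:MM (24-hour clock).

15:30

1 April 2027 is a Thursday, so the first Sunday is April 4 and the third is April 18.
1 November 2027 is a Monday, so the first Saturday is November 6.
22 March 2027 is outside the daylight-saving period (18 April – 6 November), so Velkir Standard Time is on standard time, UTC−04:30.
12:30 Velkir Standard Time + 4h30m = 17:00 UTC.
1 October 2026 is a Thursday, so the first Sunday is October 4 and the fourth is October 25.
1 March 2027 is a Monday, so the first Sunday is March 7 and the third is March 21.
At the standard offset (UTC−01:30), 17:00 UTC − 1h30m = 15:30 Quorkir Province standard time.
The standard-time date in Quorkir Province, 22 March 2027, does not fall between 25 October 2026 and 21 March 2027, so daylight saving is not in effect and Quorkir Province is at UTC−01:30.
17:00 UTC − 1h30m = 15:30 Quorkir Province.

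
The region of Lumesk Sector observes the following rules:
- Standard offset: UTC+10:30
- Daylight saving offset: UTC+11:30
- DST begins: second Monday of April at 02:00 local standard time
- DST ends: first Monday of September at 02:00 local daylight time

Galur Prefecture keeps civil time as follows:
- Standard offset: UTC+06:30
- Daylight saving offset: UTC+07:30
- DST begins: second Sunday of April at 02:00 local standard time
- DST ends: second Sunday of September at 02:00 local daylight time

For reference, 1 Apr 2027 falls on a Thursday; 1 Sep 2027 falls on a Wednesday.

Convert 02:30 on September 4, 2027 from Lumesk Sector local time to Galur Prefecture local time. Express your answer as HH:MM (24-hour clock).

1 April 2027 is a Thursday, so the first Monday is April 5 and the second is April 12.
1 September 2027 is a Wednesday, so the first Monday is September 6.
September 4, 2027 falls between 12 April and 6 September, so daylight saving is in effect and Lumesk Sector is at UTC+11:30.
02:30 Lumesk Sector − 11h30m = 15:00 UTC (rolling into the previous day, 3 September 2027).
1 April 2027 is a Thursday, so the first Sunday is April 4 and the second is April 11.
1 September 2027 is a Wednesday, so the first Sunday is September 5 and the second is September 12.
At the standard offset (UTC+06:30), 15:00 UTC + 6h30m = 21:30 Galur Prefecture standard time.
The standard-time date in Galur Prefecture, September 3, 2027, lies within the daylight-saving period (11 April – 12 September), so Galur Prefecture is on daylight time, UTC+07:30.
15:00 UTC + 7h30m = 22:30 Galur Prefecture.

22:30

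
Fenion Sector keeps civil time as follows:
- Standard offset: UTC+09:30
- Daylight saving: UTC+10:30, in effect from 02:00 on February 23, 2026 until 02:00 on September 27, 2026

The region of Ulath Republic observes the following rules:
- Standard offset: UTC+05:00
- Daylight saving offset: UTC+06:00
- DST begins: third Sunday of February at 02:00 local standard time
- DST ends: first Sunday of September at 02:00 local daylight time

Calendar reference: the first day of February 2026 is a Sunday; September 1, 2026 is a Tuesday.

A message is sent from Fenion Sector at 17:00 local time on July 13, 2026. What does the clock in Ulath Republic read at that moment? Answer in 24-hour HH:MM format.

12:30

July 13, 2026 falls between 23 February and 27 September, so daylight saving is in effect and Fenion Sector is at UTC+10:30.
17:00 Fenion Sector − 10h30m = 06:30 UTC.
1 February 2026 is a Sunday, so the first Sunday is February 1 and the third is February 15.
1 September 2026 is a Tuesday, so the first Sunday is September 6.
At the standard offset (UTC+05:00), 06:30 UTC + 5h = 11:30 Ulath Republic standard time.
Daylight saving runs 15 February – 6 September; the standard-time date in Ulath Republic, July 13, 2026, is inside that window, so Ulath Republic is at UTC+06:00.
06:30 UTC + 6h = 12:30 Ulath Republic.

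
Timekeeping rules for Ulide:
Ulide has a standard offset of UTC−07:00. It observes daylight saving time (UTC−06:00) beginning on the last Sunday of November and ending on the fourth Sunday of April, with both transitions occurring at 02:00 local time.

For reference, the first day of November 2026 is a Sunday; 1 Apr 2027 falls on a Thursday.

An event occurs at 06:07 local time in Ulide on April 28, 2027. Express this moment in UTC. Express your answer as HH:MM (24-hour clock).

13:07

1 November 2026 is a Sunday, so Sundays fall on 1, 8, 15, 22, 29; the last is November 29.
1 April 2027 is a Thursday, so the first Sunday is April 4 and the fourth is April 25.
April 28, 2027 is outside the daylight-saving period (29 November 2026 – 25 April 2027), so Ulide is on standard time, UTC−07:00.
06:07 local + 7h = 13:07 UTC.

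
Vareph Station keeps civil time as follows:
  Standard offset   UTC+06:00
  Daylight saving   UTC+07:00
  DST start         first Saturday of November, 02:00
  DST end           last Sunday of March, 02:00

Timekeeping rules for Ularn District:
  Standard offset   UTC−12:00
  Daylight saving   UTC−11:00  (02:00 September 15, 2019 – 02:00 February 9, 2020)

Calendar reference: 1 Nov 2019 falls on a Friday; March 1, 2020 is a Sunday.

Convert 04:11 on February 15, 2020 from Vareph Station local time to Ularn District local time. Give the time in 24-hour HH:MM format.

09:11

1 November 2019 is a Friday, so the first Saturday is November 2.
1 March 2020 is a Sunday, so Sundays fall on 1, 8, 15, 22, 29; the last is March 29.
Daylight saving runs 2 November 2019 – 29 March 2020; February 15, 2020 is inside that window, so Vareph Station is at UTC+07:00.
04:11 Vareph Station − 7h = 21:11 UTC (rolling into the previous day, 14 February 2020).
At the standard offset (UTC−12:00), 21:11 UTC − 12h = 09:11 Ularn District standard time.
The standard-time date in Ularn District, February 14, 2020, is outside the daylight-saving period (15 September 2019 – 9 February 2020), so Ularn District is on standard time, UTC−12:00.
21:11 UTC − 12h = 09:11 Ularn District.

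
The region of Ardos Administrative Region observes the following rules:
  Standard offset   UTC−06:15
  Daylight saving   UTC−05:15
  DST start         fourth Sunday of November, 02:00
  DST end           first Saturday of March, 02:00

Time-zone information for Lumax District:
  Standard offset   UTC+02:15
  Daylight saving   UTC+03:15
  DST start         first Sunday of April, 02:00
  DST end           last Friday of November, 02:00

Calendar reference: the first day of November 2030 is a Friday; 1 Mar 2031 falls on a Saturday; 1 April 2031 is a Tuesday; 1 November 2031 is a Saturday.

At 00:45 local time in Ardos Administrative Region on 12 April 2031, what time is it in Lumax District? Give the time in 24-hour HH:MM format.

1 November 2030 is a Friday, so the first Sunday is November 3 and the fourth is November 24.
1 March 2031 is a Saturday, so the first Saturday is March 1.
12 April 2031 does not fall between 24 November 2030 and 1 March 2031, so daylight saving is not in effect and Ardos Administrative Region is at UTC−06:15.
00:45 Ardos Administrative Region + 6h15m = 07:00 UTC.
1 April 2031 is a Tuesday, so the first Sunday is April 6.
1 November 2031 is a Saturday, so Fridays fall on 7, 14, 21, 28; the last is November 28.
At the standard offset (UTC+02:15), 07:00 UTC + 2h15m = 09:15 Lumax District standard time.
The standard-time date in Lumax District, 12 April 2031, lies within the daylight-saving period (6 April – 28 November), so Lumax District is on daylight time, UTC+03:15.
07:00 UTC + 3h15m = 10:15 Lumax District.

10:15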